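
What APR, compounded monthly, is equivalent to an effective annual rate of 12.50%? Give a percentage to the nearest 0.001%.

11.836%

(1 + r/12)^12 − 1 = 0.1250, so 1 + r/12 = 1.1250^(1/12).
r/12 = 0.009864, so r = 0.118363 = 11.836%.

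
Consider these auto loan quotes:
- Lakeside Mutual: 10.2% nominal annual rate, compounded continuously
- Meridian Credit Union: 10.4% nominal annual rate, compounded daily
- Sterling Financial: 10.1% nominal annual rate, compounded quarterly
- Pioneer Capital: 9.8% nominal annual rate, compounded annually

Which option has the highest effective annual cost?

Meridian Credit Union

Lakeside Mutual: e^0.102 − 1 = 10.738%
Meridian Credit Union: (1 + 0.104/365)^365 − 1 = 10.958%
Sterling Financial: (1 + 0.101/4)^4 − 1 = 10.489%
Pioneer Capital: compounded annually, EAR = 9.800%
The highest effective annual rate is Meridian Credit Union at 10.958%.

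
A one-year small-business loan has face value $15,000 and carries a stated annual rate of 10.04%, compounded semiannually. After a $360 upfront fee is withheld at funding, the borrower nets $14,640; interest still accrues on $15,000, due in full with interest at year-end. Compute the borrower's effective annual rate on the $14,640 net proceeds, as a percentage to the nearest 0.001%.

Amount owed after one year: 15,000 × (1 + 0.1004/2)^2 = 15,000 × 1.102920 = $16,543.80.
Effective rate on net proceeds: 16,543.80 / 14,640 − 1 = 0.130041 = 13.004%.

13.004%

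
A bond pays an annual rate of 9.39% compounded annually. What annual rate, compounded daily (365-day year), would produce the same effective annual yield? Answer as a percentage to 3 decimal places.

Compounded annually, EAR = nominal = 0.093900.
Solve (1 + r/365)^365 = 1.093900: r/365 = 1.093900^(1/365) − 1 = 0.000246, so r = 0.089760 = 8.976%.

8.976%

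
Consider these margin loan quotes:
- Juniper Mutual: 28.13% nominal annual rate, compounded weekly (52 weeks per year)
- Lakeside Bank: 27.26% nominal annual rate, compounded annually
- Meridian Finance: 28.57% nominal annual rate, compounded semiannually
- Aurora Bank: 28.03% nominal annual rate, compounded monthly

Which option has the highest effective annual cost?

Juniper Mutual

Juniper Mutual: (1 + 0.2813/52)^52 − 1 = 32.385%
Lakeside Bank: compounded annually, EAR = 27.260%
Meridian Finance: (1 + 0.2857/2)^2 − 1 = 30.611%
Aurora Bank: (1 + 0.2803/12)^12 − 1 = 31.927%
The highest effective annual rate is Juniper Mutual at 32.385%.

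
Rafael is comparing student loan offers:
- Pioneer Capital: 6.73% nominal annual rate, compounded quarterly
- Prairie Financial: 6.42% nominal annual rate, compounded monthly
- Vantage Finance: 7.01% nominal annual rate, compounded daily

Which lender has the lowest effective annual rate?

Prairie Financial

Pioneer Capital: (1 + 0.0673/4)^4 − 1 = 6.902%
Prairie Financial: (1 + 0.0642/12)^12 − 1 = 6.612%
Vantage Finance: (1 + 0.0701/365)^365 − 1 = 7.261%
The lowest effective annual rate is Prairie Financial at 6.612%.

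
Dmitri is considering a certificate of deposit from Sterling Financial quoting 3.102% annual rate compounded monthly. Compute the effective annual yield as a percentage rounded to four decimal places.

3.1465%

EAR = (1 + 0.03102/12)^12 − 1.
= (1 + 0.002585)^12 − 1 = 1.031465 − 1 = 3.1465%.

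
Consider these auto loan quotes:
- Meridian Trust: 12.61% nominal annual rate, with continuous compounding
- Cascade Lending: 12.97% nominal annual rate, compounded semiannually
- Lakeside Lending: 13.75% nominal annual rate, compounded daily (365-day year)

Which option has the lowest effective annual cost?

Cascade Lending

Meridian Trust: e^0.1261 − 1 = 13.440%
Cascade Lending: (1 + 0.1297/2)^2 − 1 = 13.391%
Lakeside Lending: (1 + 0.1375/365)^365 − 1 = 14.737%
The lowest effective annual rate is Cascade Lending at 13.391%.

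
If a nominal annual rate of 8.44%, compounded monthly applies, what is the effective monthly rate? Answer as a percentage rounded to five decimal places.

With a nominal annual rate compounded monthly, the periodic rate is the nominal rate divided by 12.
i = 0.0844 / 12 = 0.0070333 = 0.70333%.

0.70333%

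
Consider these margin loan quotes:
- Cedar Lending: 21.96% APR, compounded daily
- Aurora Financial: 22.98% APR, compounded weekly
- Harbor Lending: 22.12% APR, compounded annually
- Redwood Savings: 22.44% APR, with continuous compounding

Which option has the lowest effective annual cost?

Harbor Lending

Cedar Lending: (1 + 0.2196/365)^365 − 1 = 24.550%
Aurora Financial: (1 + 0.2298/52)^52 − 1 = 25.771%
Harbor Lending: compounded annually, EAR = 22.120%
Redwood Savings: e^0.2244 − 1 = 25.157%
The lowest effective annual rate is Harbor Lending at 22.120%.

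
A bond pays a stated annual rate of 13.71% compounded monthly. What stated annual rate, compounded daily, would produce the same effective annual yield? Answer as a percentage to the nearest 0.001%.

EAR = (1 + 0.1371/12)^12 − 1 = 0.146052.
Solve (1 + r/365)^365 = 1.146052: r/365 = 1.146052^(1/365) − 1 = 0.000374, so r = 0.136348 = 13.635%.

13.635%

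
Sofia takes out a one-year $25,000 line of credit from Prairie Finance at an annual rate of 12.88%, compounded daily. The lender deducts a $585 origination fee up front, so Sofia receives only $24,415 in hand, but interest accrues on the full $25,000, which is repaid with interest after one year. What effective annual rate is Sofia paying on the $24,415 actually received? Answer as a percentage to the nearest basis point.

Amount owed after one year: 25,000 × (1 + 0.1288/365)^365 = 25,000 × 1.137437 = $28,435.92.
Effective rate on net proceeds: 28,435.92 / 24,415 − 1 = 0.164691 = 16.47%.

16.47%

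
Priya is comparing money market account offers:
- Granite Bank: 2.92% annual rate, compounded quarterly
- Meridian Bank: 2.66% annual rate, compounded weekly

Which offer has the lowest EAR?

Granite Bank: (1 + 0.0292/4)^4 − 1 = 2.952%
Meridian Bank: (1 + 0.0266/52)^52 − 1 = 2.695%
The lowest effective annual rate is Meridian Bank at 2.695%.

Meridian Bank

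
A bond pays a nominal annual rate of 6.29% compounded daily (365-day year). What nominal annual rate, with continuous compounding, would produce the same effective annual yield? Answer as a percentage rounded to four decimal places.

6.2895%

EAR = (1 + 0.0629/365)^365 − 1 = 0.064915.
Equivalent continuous rate: r = ln(1 + 0.064915) = 0.062895 = 6.2895%.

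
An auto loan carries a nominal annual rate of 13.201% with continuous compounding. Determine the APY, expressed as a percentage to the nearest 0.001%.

14.112%

With continuous compounding, EAR = e^0.13201 − 1.
e^0.13201 = 1.141120, so EAR = 0.141120 = 14.112%.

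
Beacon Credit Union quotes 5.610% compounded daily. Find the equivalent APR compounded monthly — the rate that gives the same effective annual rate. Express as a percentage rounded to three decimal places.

5.623%

EAR = (1 + 0.05610/365)^365 − 1 = 0.057699.
Solve (1 + r/12)^12 = 1.057699: r/12 = 1.057699^(1/12) − 1 = 0.004686, so r = 0.056227 = 5.623%.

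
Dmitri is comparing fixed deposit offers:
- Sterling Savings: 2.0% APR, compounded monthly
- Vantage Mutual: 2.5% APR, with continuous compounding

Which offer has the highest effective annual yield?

Vantage Mutual

Sterling Savings: (1 + 0.020/12)^12 − 1 = 2.018%
Vantage Mutual: e^0.025 − 1 = 2.532%
The highest effective annual rate is Vantage Mutual at 2.532%.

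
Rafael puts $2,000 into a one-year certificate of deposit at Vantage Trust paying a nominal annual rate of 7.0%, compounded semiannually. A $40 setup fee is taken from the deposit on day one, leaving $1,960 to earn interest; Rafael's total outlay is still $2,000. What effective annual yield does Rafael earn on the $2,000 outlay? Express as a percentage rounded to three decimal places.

Value after one year: 1,960 × (1 + 0.070/2)^2 = 1,960 × 1.071225 = $2,099.60.
Effective yield on the $2,000 outlay: 2,099.60 / 2,000 − 1 = 0.049800 = 4.980%.

4.980%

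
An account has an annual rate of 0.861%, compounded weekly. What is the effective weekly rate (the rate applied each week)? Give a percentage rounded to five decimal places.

0.01656%

With a nominal annual rate compounded weekly, the periodic rate is the nominal rate divided by 52.
i = 0.00861 / 52 = 0.0001656 = 0.01656%.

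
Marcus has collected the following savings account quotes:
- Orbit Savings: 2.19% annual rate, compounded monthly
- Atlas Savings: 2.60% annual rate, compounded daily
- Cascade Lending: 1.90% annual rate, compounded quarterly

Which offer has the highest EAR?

Orbit Savings: (1 + 0.0219/12)^12 − 1 = 2.212%
Atlas Savings: (1 + 0.0260/365)^365 − 1 = 2.634%
Cascade Lending: (1 + 0.0190/4)^4 − 1 = 1.914%
The highest effective annual rate is Atlas Savings at 2.634%.

Atlas Savings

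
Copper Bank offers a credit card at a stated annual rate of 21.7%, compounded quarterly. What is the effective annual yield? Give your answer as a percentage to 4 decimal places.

23.5306%

EAR = (1 + 0.217/4)^4 − 1.
= 1.235306 − 1 = 23.5306%.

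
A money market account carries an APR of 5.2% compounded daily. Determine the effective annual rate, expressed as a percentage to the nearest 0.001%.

5.337%

EAR = (1 + 0.052/365)^365 − 1.
= 1.053372 − 1 = 5.337%.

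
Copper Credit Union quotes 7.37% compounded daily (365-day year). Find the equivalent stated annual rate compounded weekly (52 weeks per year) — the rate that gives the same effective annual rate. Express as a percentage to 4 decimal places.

7.3745%

EAR = (1 + 0.0737/365)^365 − 1 = 0.076476.
Solve (1 + r/52)^52 = 1.076476: r/52 = 1.076476^(1/52) − 1 = 0.001418, so r = 0.073745 = 7.3745%.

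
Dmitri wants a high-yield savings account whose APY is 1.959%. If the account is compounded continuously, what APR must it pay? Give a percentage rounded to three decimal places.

1.940%

Continuous: nominal r satisfies e^r − 1 = 0.01959.
r = ln(1 + 0.01959) = ln(1.01959) = 0.019401 = 1.940%.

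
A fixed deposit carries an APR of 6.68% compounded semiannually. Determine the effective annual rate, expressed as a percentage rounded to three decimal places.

6.792%

EAR = (1 + 0.0668/2)^2 − 1.
= (1 + 0.033400)^2 − 1 = 1.067916 − 1 = 6.792%.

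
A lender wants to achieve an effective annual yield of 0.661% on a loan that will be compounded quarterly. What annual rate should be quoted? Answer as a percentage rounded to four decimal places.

(1 + r/4)^4 − 1 = 0.00661, so 1 + r/4 = 1.00661^(1/4).
r/4 = 0.001648, so r = 0.006594 = 0.6594%.

0.6594%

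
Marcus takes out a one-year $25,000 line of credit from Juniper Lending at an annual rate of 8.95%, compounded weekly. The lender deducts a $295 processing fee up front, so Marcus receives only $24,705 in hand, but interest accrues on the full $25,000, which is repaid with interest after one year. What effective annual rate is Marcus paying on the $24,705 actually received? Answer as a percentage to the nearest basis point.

Amount owed after one year: 25,000 × (1 + 0.0895/52)^52 = 25,000 × 1.093543 = $27,338.58.
Effective rate on net proceeds: 27,338.58 / 24,705 − 1 = 0.106601 = 10.66%.

10.66%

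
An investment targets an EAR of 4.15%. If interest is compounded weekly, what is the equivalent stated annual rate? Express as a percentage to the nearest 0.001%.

4.068%

(1 + r/52)^52 − 1 = 0.0415, so 1 + r/52 = 1.0415^(1/52).
r/52 = 0.000782, so r = 0.040678 = 4.068%.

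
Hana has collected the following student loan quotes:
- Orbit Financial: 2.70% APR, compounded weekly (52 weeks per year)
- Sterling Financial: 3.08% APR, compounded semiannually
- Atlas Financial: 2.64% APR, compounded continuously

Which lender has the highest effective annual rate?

Sterling Financial

Orbit Financial: (1 + 0.0270/52)^52 − 1 = 2.736%
Sterling Financial: (1 + 0.0308/2)^2 − 1 = 3.104%
Atlas Financial: e^0.0264 − 1 = 2.675%
The highest effective annual rate is Sterling Financial at 3.104%.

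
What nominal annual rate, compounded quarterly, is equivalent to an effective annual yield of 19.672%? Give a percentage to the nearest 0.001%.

(1 + r/4)^4 − 1 = 0.19672, so 1 + r/4 = 1.19672^(1/4).
r/4 = 0.045919, so r = 0.183677 = 18.368%.

18.368%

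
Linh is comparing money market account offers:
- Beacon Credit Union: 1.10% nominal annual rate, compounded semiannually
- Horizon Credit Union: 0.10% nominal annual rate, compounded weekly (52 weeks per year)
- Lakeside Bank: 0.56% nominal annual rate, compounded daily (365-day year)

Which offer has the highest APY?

Beacon Credit Union

Beacon Credit Union: (1 + 0.0110/2)^2 − 1 = 1.103%
Horizon Credit Union: (1 + 0.0010/52)^52 − 1 = 0.100%
Lakeside Bank: (1 + 0.0056/365)^365 − 1 = 0.562%
The highest effective annual rate is Beacon Credit Union at 1.103%.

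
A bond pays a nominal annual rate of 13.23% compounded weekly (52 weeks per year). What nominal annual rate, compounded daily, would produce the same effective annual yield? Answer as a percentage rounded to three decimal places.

13.216%

EAR = (1 + 0.1323/52)^52 − 1 = 0.141259.
Solve (1 + r/365)^365 = 1.141259: r/365 = 1.141259^(1/365) − 1 = 0.000362, so r = 0.132156 = 13.216%.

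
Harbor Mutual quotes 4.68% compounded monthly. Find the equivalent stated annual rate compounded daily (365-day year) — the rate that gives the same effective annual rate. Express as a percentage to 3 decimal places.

EAR = (1 + 0.0468/12)^12 − 1 = 0.047817.
Solve (1 + r/365)^365 = 1.047817: r/365 = 1.047817^(1/365) − 1 = 0.000128, so r = 0.046712 = 4.671%.

4.671%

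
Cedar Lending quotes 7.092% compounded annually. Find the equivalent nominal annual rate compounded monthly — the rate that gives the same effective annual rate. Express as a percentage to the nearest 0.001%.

Compounded annually, EAR = nominal = 0.070920.
Solve (1 + r/12)^12 = 1.070920: r/12 = 1.070920^(1/12) − 1 = 0.005726, so r = 0.068714 = 6.871%.

6.871%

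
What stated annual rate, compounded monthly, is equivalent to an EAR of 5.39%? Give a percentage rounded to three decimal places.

(1 + r/12)^12 − 1 = 0.0539, so 1 + r/12 = 1.0539^(1/12).
r/12 = 0.004384, so r = 0.052613 = 5.261%.

5.261%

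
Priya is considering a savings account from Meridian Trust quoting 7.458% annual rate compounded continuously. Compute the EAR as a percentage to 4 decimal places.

7.7432%

With continuous compounding, EAR = e^0.07458 − 1.
e^0.07458 = 1.077432, so EAR = 0.077432 = 7.7432%.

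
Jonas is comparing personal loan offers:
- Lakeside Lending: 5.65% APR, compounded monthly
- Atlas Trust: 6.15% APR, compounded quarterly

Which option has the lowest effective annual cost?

Lakeside Lending: (1 + 0.0565/12)^12 − 1 = 5.799%
Atlas Trust: (1 + 0.0615/4)^4 − 1 = 6.293%
The lowest effective annual rate is Lakeside Lending at 5.799%.

Lakeside Lending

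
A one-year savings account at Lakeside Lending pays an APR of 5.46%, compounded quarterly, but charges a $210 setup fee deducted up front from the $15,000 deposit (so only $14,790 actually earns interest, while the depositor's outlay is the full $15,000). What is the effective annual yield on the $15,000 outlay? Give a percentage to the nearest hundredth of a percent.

Value after one year: 14,790 × (1 + 0.0546/4)^4 = 14,790 × 1.055728 = $15,614.22.
Effective yield on the $15,000 outlay: 15,614.22 / 15,000 − 1 = 0.040948 = 4.09%.

4.09%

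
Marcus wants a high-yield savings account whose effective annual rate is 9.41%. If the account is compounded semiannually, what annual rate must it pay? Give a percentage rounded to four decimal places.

9.1985%

(1 + r/2)^2 − 1 = 0.0941, so 1 + r/2 = 1.0941^(1/2).
r/2 = 0.045992, so r = 0.091985 = 9.1985%.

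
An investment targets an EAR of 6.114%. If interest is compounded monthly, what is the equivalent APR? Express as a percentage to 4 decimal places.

(1 + r/12)^12 − 1 = 0.06114, so 1 + r/12 = 1.06114^(1/12).
r/12 = 0.004958, so r = 0.059491 = 5.9491%.

5.9491%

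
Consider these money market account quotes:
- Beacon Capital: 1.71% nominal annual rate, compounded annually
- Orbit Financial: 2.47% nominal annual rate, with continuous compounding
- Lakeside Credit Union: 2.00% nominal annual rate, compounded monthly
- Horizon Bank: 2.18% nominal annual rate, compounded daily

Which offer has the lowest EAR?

Beacon Capital: compounded annually, EAR = 1.710%
Orbit Financial: e^0.0247 − 1 = 2.501%
Lakeside Credit Union: (1 + 0.0200/12)^12 − 1 = 2.018%
Horizon Bank: (1 + 0.0218/365)^365 − 1 = 2.204%
The lowest effective annual rate is Beacon Capital at 1.710%.

Beacon Capital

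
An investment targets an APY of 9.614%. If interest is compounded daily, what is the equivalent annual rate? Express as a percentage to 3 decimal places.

9.181%

(1 + r/365)^365 − 1 = 0.09614, so 1 + r/365 = 1.09614^(1/365).
r/365 = 0.000252, so r = 0.091806 = 9.181%.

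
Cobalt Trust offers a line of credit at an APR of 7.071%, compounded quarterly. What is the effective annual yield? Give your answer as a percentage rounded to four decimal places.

7.2607%

EAR = (1 + 0.07071/4)^4 − 1.
= 1.072607 − 1 = 7.2607%.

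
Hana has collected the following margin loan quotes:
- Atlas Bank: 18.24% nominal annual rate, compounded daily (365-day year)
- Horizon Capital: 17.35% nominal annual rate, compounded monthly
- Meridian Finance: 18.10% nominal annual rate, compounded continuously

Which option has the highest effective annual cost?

Atlas Bank

Atlas Bank: (1 + 0.1824/365)^365 − 1 = 20.004%
Horizon Capital: (1 + 0.1735/12)^12 − 1 = 18.798%
Meridian Finance: e^0.1810 − 1 = 19.842%
The highest effective annual rate is Atlas Bank at 20.004%.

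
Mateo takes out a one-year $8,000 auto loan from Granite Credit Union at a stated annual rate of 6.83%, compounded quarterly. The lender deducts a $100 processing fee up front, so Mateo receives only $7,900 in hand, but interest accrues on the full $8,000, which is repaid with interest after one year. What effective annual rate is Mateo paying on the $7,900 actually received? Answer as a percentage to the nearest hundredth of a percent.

8.36%

Amount owed after one year: 8,000 × (1 + 0.0683/4)^4 = 8,000 × 1.070069 = $8,560.55.
Effective rate on net proceeds: 8,560.55 / 7,900 − 1 = 0.083615 = 8.36%.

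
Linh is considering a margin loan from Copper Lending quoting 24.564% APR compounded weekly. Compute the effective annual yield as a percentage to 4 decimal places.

EAR = (1 + 0.24564/52)^52 − 1.
= (1 + 0.004724)^52 − 1 = 1.277700 − 1 = 27.7700%.

27.7700%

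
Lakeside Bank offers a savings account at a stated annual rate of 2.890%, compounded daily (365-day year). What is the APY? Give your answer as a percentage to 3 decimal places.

2.932%

EAR = (1 + 0.02890/365)^365 − 1.
= (1 + 0.000079)^365 − 1 = 1.029320 − 1 = 2.932%.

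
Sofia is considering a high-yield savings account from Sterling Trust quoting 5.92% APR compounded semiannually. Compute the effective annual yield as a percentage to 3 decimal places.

6.008%

EAR = (1 + 0.0592/2)^2 − 1.
= 1.060076 − 1 = 6.008%.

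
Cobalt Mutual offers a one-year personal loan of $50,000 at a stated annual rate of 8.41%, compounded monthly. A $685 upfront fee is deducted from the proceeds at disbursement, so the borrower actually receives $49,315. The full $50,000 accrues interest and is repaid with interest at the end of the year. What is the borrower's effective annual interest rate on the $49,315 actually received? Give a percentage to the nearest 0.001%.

10.252%

Amount owed after one year: 50,000 × (1 + 0.0841/12)^12 = 50,000 × 1.087419 = $54,370.93.
Effective rate on net proceeds: 54,370.93 / 49,315 − 1 = 0.102523 = 10.252%.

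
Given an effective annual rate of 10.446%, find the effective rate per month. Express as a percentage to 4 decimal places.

0.8314%

The per-month rate i satisfies (1 + i)^12 = 1 + 0.10446.
i = 1.10446^(1/12) − 1 = 0.0083141 = 0.8314%.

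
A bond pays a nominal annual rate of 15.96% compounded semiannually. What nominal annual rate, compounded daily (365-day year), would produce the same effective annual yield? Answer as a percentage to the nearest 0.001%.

EAR = (1 + 0.1596/2)^2 − 1 = 0.165968.
Solve (1 + r/365)^365 = 1.165968: r/365 = 1.165968^(1/365) − 1 = 0.000421, so r = 0.153584 = 15.358%.

15.358%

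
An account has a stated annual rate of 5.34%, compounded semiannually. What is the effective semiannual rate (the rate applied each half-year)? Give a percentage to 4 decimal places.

With a nominal annual rate compounded semiannually, the periodic rate is the nominal rate divided by 2.
i = 0.0534 / 2 = 0.0267000 = 2.6700%.

2.6700%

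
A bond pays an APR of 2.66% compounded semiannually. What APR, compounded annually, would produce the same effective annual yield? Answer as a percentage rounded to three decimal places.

2.678%

EAR = (1 + 0.0266/2)^2 − 1 = 0.026777.
Compounded annually, the equivalent nominal rate is the EAR itself: 2.678%.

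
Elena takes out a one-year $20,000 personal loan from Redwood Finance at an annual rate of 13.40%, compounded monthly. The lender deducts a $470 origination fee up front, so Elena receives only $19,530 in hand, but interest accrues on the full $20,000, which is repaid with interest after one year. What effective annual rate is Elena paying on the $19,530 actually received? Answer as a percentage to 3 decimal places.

Amount owed after one year: 20,000 × (1 + 0.1340/12)^12 = 20,000 × 1.142544 = $22,850.88.
Effective rate on net proceeds: 22,850.88 / 19,530 − 1 = 0.170040 = 17.004%.

17.004%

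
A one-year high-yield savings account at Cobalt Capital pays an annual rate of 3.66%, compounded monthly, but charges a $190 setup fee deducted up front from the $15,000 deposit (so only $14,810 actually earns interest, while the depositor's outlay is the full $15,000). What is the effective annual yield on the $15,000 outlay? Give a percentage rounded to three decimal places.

Value after one year: 14,810 × (1 + 0.0366/12)^12 = 14,810 × 1.037220 = $15,361.23.
Effective yield on the $15,000 outlay: 15,361.23 / 15,000 − 1 = 0.024082 = 2.408%.

2.408%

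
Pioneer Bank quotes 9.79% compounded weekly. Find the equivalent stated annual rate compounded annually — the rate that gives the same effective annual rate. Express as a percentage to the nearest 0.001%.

EAR = (1 + 0.0979/52)^52 − 1 = 0.102751.
Compounded annually, the equivalent nominal rate is the EAR itself: 10.275%.

10.275%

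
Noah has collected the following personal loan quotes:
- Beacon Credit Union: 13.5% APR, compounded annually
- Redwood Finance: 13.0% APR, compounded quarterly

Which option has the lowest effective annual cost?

Beacon Credit Union

Beacon Credit Union: compounded annually, EAR = 13.500%
Redwood Finance: (1 + 0.130/4)^4 − 1 = 13.648%
The lowest effective annual rate is Beacon Credit Union at 13.500%.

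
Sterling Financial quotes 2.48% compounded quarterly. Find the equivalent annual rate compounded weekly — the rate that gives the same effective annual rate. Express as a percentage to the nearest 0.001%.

2.473%

EAR = (1 + 0.0248/4)^4 − 1 = 0.025032.
Solve (1 + r/52)^52 = 1.025032: r/52 = 1.025032^(1/52) − 1 = 0.000476, so r = 0.024729 = 2.473%.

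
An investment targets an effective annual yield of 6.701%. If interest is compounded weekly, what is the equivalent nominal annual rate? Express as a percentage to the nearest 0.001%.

6.490%

(1 + r/52)^52 − 1 = 0.06701, so 1 + r/52 = 1.06701^(1/52).
r/52 = 0.001248, so r = 0.064901 = 6.490%.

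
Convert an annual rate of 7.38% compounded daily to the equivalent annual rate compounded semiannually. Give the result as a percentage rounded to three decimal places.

EAR = (1 + 0.0738/365)^365 − 1 = 0.076583.
Solve (1 + r/2)^2 = 1.076583: r/2 = 1.076583^(1/2) − 1 = 0.037585, so r = 0.075171 = 7.517%.

7.517%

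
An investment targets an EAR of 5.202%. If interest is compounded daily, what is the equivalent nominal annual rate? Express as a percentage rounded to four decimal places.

5.0716%

(1 + r/365)^365 − 1 = 0.05202, so 1 + r/365 = 1.05202^(1/365).
r/365 = 0.000139, so r = 0.050716 = 5.0716%.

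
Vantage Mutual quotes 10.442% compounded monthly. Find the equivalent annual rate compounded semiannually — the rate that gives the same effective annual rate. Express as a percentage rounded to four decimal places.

10.6718%

EAR = (1 + 0.10442/12)^12 − 1 = 0.109565.
Solve (1 + r/2)^2 = 1.109565: r/2 = 1.109565^(1/2) − 1 = 0.053359, so r = 0.106718 = 10.6718%.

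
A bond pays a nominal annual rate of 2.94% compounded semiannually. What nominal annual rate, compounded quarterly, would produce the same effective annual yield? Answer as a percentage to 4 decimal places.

2.9293%

EAR = (1 + 0.0294/2)^2 − 1 = 0.029616.
Solve (1 + r/4)^4 = 1.029616: r/4 = 1.029616^(1/4) − 1 = 0.007323, so r = 0.029293 = 2.9293%.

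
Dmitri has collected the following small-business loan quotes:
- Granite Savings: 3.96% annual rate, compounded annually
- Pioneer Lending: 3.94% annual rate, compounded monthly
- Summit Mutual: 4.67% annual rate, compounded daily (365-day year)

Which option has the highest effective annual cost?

Summit Mutual

Granite Savings: compounded annually, EAR = 3.960%
Pioneer Lending: (1 + 0.0394/12)^12 − 1 = 4.012%
Summit Mutual: (1 + 0.0467/365)^365 − 1 = 4.780%
The highest effective annual rate is Summit Mutual at 4.780%.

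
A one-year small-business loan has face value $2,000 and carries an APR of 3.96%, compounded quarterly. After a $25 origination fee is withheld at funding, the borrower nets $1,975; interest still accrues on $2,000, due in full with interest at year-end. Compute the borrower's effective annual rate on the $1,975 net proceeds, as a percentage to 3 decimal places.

Amount owed after one year: 2,000 × (1 + 0.0396/4)^4 = 2,000 × 1.040192 = $2,080.38.
Effective rate on net proceeds: 2,080.38 / 1,975 − 1 = 0.053359 = 5.336%.

5.336%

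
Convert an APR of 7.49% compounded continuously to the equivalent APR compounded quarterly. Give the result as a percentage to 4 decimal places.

EAR under continuous compounding: e^0.0749 − 1 = 0.077776.
Solve (1 + r/4)^4 = 1.077776: r/4 = 1.077776^(1/4) − 1 = 0.018901, so r = 0.075606 = 7.5606%.

7.5606%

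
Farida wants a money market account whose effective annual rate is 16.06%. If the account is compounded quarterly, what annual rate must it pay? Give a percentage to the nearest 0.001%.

(1 + r/4)^4 − 1 = 0.1606, so 1 + r/4 = 1.1606^(1/4).
r/4 = 0.037936, so r = 0.151745 = 15.174%.

15.174%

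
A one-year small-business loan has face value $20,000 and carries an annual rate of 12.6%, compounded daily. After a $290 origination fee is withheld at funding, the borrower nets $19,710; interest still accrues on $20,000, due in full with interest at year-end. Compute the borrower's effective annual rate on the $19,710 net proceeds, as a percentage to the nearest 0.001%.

Amount owed after one year: 20,000 × (1 + 0.126/365)^365 = 20,000 × 1.134258 = $22,685.15.
Effective rate on net proceeds: 22,685.15 / 19,710 − 1 = 0.150946 = 15.095%.

15.095%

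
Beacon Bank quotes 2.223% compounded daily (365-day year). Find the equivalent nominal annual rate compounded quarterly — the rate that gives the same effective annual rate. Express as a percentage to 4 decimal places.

EAR = (1 + 0.02223/365)^365 − 1 = 0.022478.
Solve (1 + r/4)^4 = 1.022478: r/4 = 1.022478^(1/4) − 1 = 0.005573, so r = 0.022291 = 2.2291%.

2.2291%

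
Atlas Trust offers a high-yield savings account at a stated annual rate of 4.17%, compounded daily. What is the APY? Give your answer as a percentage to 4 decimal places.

EAR = (1 + 0.0417/365)^365 − 1.
= (1 + 0.000114)^365 − 1 = 1.042579 − 1 = 4.2579%.

4.2579%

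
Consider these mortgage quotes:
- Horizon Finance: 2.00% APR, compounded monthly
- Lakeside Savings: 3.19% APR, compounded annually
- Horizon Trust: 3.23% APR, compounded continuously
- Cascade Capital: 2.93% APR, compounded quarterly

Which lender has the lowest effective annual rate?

Horizon Finance

Horizon Finance: (1 + 0.0200/12)^12 − 1 = 2.018%
Lakeside Savings: compounded annually, EAR = 3.190%
Horizon Trust: e^0.0323 − 1 = 3.283%
Cascade Capital: (1 + 0.0293/4)^4 − 1 = 2.962%
The lowest effective annual rate is Horizon Finance at 2.018%.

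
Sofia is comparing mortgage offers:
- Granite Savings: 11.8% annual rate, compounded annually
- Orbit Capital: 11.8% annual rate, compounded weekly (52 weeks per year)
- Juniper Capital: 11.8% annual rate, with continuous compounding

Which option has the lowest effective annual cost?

Granite Savings

Granite Savings: compounded annually, EAR = 11.800%
Orbit Capital: (1 + 0.118/52)^52 − 1 = 12.509%
Juniper Capital: e^0.118 − 1 = 12.524%
The lowest effective annual rate is Granite Savings at 11.800%.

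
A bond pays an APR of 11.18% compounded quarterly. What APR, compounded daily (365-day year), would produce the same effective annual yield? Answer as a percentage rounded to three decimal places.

EAR = (1 + 0.1118/4)^4 − 1 = 0.116575.
Solve (1 + r/365)^365 = 1.116575: r/365 = 1.116575^(1/365) − 1 = 0.000302, so r = 0.110283 = 11.028%.

11.028%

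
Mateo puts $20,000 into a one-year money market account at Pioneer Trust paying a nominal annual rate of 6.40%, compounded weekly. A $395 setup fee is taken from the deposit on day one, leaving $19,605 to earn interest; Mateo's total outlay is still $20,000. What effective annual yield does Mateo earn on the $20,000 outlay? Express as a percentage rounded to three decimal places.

Value after one year: 19,605 × (1 + 0.0640/52)^52 = 19,605 × 1.066050 = $20,899.92.
Effective yield on the $20,000 outlay: 20,899.92 / 20,000 − 1 = 0.044996 = 4.500%.

4.500%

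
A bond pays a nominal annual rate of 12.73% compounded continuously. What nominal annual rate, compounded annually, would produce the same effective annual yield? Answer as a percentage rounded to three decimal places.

EAR under continuous compounding: e^0.1273 − 1 = 0.135758.
Compounded annually, the equivalent nominal rate is the EAR itself: 13.576%.

13.576%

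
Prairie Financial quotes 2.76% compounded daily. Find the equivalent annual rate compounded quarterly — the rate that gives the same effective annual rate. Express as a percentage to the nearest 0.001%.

EAR = (1 + 0.0276/365)^365 − 1 = 0.027983.
Solve (1 + r/4)^4 = 1.027983: r/4 = 1.027983^(1/4) − 1 = 0.006924, so r = 0.027694 = 2.769%.

2.769%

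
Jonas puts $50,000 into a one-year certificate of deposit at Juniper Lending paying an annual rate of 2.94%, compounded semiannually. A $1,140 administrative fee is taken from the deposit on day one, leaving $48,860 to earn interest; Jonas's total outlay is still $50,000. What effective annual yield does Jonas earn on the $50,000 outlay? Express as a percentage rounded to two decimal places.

0.61%

Value after one year: 48,860 × (1 + 0.0294/2)^2 = 48,860 × 1.029616 = $50,307.04.
Effective yield on the $50,000 outlay: 50,307.04 / 50,000 − 1 = 0.006141 = 0.61%.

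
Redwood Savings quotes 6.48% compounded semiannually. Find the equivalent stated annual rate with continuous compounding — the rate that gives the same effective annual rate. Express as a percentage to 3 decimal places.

EAR = (1 + 0.0648/2)^2 − 1 = 0.065850.
Equivalent continuous rate: r = ln(1 + 0.065850) = 0.063772 = 6.377%.

6.377%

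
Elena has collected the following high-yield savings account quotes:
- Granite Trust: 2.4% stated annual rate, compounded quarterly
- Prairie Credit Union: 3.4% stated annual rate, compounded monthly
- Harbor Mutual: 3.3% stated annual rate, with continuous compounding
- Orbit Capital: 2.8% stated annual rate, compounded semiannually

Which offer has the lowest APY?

Granite Trust

Granite Trust: (1 + 0.024/4)^4 − 1 = 2.422%
Prairie Credit Union: (1 + 0.034/12)^12 − 1 = 3.453%
Harbor Mutual: e^0.033 − 1 = 3.355%
Orbit Capital: (1 + 0.028/2)^2 − 1 = 2.820%
The lowest effective annual rate is Granite Trust at 2.422%.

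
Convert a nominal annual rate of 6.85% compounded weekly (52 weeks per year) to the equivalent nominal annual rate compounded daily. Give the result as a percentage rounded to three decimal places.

EAR = (1 + 0.0685/52)^52 − 1 = 0.070852.
Solve (1 + r/365)^365 = 1.070852: r/365 = 1.070852^(1/365) − 1 = 0.000188, so r = 0.068461 = 6.846%.

6.846%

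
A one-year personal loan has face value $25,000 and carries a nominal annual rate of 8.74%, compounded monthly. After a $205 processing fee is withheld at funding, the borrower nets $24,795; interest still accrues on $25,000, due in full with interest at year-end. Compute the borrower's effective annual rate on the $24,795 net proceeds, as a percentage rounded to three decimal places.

Amount owed after one year: 25,000 × (1 + 0.0874/12)^12 = 25,000 × 1.090988 = $27,274.69.
Effective rate on net proceeds: 27,274.69 / 24,795 − 1 = 0.100008 = 10.001%.

10.001%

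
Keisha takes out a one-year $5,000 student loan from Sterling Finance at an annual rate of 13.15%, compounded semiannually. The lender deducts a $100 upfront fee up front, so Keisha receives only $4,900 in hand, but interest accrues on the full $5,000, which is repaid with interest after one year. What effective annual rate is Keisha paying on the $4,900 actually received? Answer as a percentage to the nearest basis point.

15.90%

Amount owed after one year: 5,000 × (1 + 0.1315/2)^2 = 5,000 × 1.135823 = $5,679.12.
Effective rate on net proceeds: 5,679.12 / 4,900 − 1 = 0.159003 = 15.90%.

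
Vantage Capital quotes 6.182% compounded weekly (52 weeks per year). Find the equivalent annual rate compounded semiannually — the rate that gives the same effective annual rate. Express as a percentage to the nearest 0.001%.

EAR = (1 + 0.06182/52)^52 − 1 = 0.063732.
Solve (1 + r/2)^2 = 1.063732: r/2 = 1.063732^(1/2) − 1 = 0.031374, so r = 0.062747 = 6.275%.

6.275%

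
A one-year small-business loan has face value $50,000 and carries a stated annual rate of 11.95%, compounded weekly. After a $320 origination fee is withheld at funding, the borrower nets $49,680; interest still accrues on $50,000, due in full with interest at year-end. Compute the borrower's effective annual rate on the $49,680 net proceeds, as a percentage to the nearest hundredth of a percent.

Amount owed after one year: 50,000 × (1 + 0.1195/52)^52 = 50,000 × 1.126779 = $56,338.94.
Effective rate on net proceeds: 56,338.94 / 49,680 − 1 = 0.134037 = 13.40%.

13.40%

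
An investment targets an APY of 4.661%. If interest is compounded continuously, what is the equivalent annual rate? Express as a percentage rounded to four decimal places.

4.5556%

Continuous: nominal r satisfies e^r − 1 = 0.04661.
r = ln(1 + 0.04661) = ln(1.04661) = 0.045556 = 4.5556%.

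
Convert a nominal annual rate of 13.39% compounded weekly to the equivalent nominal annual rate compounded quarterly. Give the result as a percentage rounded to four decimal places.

13.5988%

EAR = (1 + 0.1339/52)^52 − 1 = 0.143082.
Solve (1 + r/4)^4 = 1.143082: r/4 = 1.143082^(1/4) − 1 = 0.033997, so r = 0.135988 = 13.5988%.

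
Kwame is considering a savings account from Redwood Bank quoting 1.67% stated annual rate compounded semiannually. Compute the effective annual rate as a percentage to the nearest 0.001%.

1.677%

EAR = (1 + 0.0167/2)^2 − 1.
= (1 + 0.008350)^2 − 1 = 1.016770 − 1 = 1.677%.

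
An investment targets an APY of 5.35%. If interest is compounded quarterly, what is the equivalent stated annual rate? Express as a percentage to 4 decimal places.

5.2459%

(1 + r/4)^4 − 1 = 0.0535, so 1 + r/4 = 1.0535^(1/4).
r/4 = 0.013115, so r = 0.052459 = 5.2459%.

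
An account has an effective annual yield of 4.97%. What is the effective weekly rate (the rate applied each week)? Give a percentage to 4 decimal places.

0.0933%

The per-week rate i satisfies (1 + i)^52 = 1 + 0.0497.
i = 1.0497^(1/52) − 1 = 0.0009332 = 0.0933%.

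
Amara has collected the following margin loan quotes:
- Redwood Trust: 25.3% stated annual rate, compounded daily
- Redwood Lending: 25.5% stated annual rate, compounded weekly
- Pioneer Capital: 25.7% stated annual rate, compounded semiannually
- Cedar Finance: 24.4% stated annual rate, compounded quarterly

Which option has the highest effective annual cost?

Redwood Trust: (1 + 0.253/365)^365 − 1 = 28.777%
Redwood Lending: (1 + 0.255/52)^52 − 1 = 28.966%
Pioneer Capital: (1 + 0.257/2)^2 − 1 = 27.351%
Cedar Finance: (1 + 0.244/4)^4 − 1 = 26.725%
The highest effective annual rate is Redwood Lending at 28.966%.

Redwood Lending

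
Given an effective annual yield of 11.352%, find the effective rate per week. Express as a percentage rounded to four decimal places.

The per-week rate i satisfies (1 + i)^52 = 1 + 0.11352.
i = 1.11352^(1/52) − 1 = 0.0020700 = 0.2070%.

0.2070%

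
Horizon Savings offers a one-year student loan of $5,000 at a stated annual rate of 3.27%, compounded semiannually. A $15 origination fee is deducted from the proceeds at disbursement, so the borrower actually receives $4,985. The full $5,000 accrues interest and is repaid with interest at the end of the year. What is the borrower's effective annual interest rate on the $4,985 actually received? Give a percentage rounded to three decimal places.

3.608%

Amount owed after one year: 5,000 × (1 + 0.0327/2)^2 = 5,000 × 1.032967 = $5,164.84.
Effective rate on net proceeds: 5,164.84 / 4,985 − 1 = 0.036076 = 3.608%.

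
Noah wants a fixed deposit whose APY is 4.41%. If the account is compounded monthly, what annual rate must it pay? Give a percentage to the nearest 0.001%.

4.323%

(1 + r/12)^12 − 1 = 0.0441, so 1 + r/12 = 1.0441^(1/12).
r/12 = 0.003603, so r = 0.043233 = 4.323%.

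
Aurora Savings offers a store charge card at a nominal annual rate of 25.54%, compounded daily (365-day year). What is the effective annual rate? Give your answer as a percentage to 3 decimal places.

29.086%

EAR = (1 + 0.2554/365)^365 − 1.
= (1 + 0.000700)^365 − 1 = 1.290863 − 1 = 29.086%.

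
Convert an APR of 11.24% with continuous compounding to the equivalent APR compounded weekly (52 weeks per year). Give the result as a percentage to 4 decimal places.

11.2522%

EAR under continuous compounding: e^0.1124 − 1 = 0.118960.
Solve (1 + r/52)^52 = 1.118960: r/52 = 1.118960^(1/52) − 1 = 0.002164, so r = 0.112522 = 11.2522%.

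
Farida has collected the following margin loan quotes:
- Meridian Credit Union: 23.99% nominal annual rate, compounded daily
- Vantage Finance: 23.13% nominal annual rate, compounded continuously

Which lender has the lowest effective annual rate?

Vantage Finance

Meridian Credit Union: (1 + 0.2399/365)^365 − 1 = 27.102%
Vantage Finance: e^0.2313 − 1 = 26.024%
The lowest effective annual rate is Vantage Finance at 26.024%.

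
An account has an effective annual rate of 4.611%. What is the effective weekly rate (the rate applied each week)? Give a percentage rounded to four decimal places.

The per-week rate i satisfies (1 + i)^52 = 1 + 0.04611.
i = 1.04611^(1/52) − 1 = 0.0008673 = 0.0867%.

0.0867%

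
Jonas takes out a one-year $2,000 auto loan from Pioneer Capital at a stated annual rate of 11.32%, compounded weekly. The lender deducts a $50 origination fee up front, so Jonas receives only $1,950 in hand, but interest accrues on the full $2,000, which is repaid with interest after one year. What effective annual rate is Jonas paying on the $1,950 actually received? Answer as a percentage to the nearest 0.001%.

Amount owed after one year: 2,000 × (1 + 0.1132/52)^52 = 2,000 × 1.119718 = $2,239.44.
Effective rate on net proceeds: 2,239.44 / 1,950 − 1 = 0.148429 = 14.843%.

14.843%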